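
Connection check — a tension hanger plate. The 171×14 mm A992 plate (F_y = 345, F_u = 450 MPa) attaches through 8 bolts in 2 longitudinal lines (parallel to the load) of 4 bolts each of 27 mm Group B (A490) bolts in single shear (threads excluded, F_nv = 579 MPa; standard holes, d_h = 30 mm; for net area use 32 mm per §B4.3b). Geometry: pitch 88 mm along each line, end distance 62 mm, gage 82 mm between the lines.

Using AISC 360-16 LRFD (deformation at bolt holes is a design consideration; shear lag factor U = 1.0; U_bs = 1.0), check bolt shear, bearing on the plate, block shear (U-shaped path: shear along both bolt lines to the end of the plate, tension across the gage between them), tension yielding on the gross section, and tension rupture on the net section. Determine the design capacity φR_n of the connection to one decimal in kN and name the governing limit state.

505.6 kN (net-section rupture governs)

Bolt shear: A_b = π(27)²/4 = 572.56 mm². φR_n = 0.75 × 579 × 572.56 × 8 × 1 = 1989.1 kN.
Bearing (14 mm plate, F_u = 450 MPa): end bolts L_c = 62 − 30/2 = 47, R_n = min(1.2×47×14×450, 2.4×27×14×450) = 355.32 kN/bolt; interior L_c = 88 − 30 = 58, R_n = 408.24 kN/bolt. φR_n = 0.75 × (2×355.32 + 6×408.24) = 2370.1 kN.
Block shear: shear path 2×[62+3×88] = 2×326 mm, A_gv = 9128, A_nv = 2×(326 − 3.5×32)×14 = 5992 mm²; tension across gage: (82 − 1×32)×14 = 700 mm². R_n = min(0.6×450×5992, 0.6×345×9128) + 1.0×450×700 = min(1617.8, 1889.5) + 315 = 1932.8 kN. φR_n = 0.75 × 1932.8 = 1449.6 kN.
Tension yield (gross): A_g = 171×14 = 2394 mm². φR_n = 0.90 × 345 × 2394 = 743.3 kN.
Tension rupture (net): A_n = (171 − 2×32)×14 = 1498 mm² (U = 1.0, A_e = A_n). φR_n = 0.75 × 450 × 1498 = 505.6 kN.
Governing: min(1989.1, 2370.1, 1449.6, 743.3, 505.6) = 505.6 kN → net-section rupture.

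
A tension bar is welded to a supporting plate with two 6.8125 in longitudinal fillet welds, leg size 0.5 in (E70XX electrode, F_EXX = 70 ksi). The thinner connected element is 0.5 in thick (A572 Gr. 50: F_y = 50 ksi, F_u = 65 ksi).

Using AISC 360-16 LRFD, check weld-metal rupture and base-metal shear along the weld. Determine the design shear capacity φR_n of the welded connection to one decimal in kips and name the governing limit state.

151.7 kips (weld metal governs)

Weld metal: throat = 0.707×0.5 = 0.3535 in, L = 2×6.8125 = 13.625 in. φR_n = 0.75 × 0.6 × 70 × 0.3535 × 13.625 = 151.7 kips.
Base metal shear (0.5 in plate): yield φR_n = 1.0×0.6×50×0.5×13.625 = 204.4 kips; rupture φR_n = 0.75×0.6×65×0.5×13.625 = 199.3 kips; take 199.3 kips (rupture).
Governing: min(151.7, 199.3) = 151.7 kips → weld metal.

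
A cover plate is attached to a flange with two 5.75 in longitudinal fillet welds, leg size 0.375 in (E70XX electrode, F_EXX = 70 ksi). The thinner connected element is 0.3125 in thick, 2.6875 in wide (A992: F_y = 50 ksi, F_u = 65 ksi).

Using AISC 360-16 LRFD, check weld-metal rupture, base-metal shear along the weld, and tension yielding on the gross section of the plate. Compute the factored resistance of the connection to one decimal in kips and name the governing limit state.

37.8 kips (gross-section yield governs)

Weld metal: throat = 0.707×0.375 = 0.26513 in, L = 2×5.75 = 11.5 in. φR_n = 0.75 × 0.6 × 70 × 0.26513 × 11.5 = 96.0 kips.
Base metal shear (0.3125 in plate): yield φR_n = 1.0×0.6×50×0.3125×11.5 = 107.8 kips; rupture φR_n = 0.75×0.6×65×0.3125×11.5 = 105.1 kips; take 105.1 kips (rupture).
Tension yield (gross): A_g = 2.6875×0.3125 = 0.83984 in². φR_n = 0.90 × 50 × 0.83984 = 37.8 kips.
Governing: min(96.0, 105.1, 37.8) = 37.8 kips → gross-section yield.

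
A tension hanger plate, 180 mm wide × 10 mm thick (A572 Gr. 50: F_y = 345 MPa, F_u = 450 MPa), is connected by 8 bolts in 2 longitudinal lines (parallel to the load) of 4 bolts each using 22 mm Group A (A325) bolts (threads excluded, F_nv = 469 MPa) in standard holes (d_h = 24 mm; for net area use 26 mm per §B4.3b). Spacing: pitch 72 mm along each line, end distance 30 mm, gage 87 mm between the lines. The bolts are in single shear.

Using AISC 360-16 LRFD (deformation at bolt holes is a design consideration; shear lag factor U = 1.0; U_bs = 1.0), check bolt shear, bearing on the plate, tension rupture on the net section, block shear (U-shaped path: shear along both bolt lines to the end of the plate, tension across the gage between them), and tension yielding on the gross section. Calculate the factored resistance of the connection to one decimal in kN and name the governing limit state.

432.0 kN (net-section rupture governs)

Bolt shear: A_b = π(22)²/4 = 380.13 mm². φR_n = 0.75 × 469 × 380.13 × 8 × 1 = 1069.7 kN.
Bearing (10 mm plate, F_u = 450 MPa): end bolts L_c = 30 − 24/2 = 18, R_n = min(1.2×18×10×450, 2.4×22×10×450) = 97.2 kN/bolt; interior L_c = 72 − 24 = 48, R_n = 237.6 kN/bolt. φR_n = 0.75 × (2×97.2 + 6×237.6) = 1215.0 kN.
Tension rupture (net): A_n = (180 − 2×26)×10 = 1280 mm² (U = 1.0, A_e = A_n). φR_n = 0.75 × 450 × 1280 = 432.0 kN.
Block shear: shear path 2×[30+3×72] = 2×246 mm, A_gv = 4920, A_nv = 2×(246 − 3.5×26)×10 = 3100 mm²; tension across gage: (87 − 1×26)×10 = 610 mm². R_n = min(0.6×450×3100, 0.6×345×4920) + 1.0×450×610 = min(837, 1018.4) + 274.5 = 1111.5 kN. φR_n = 0.75 × 1111.5 = 833.6 kN.
Tension yield (gross): A_g = 180×10 = 1800 mm². φR_n = 0.90 × 345 × 1800 = 558.9 kN.
Governing: min(1069.7, 1215.0, 432.0, 833.6, 558.9) = 432.0 kN → net-section rupture.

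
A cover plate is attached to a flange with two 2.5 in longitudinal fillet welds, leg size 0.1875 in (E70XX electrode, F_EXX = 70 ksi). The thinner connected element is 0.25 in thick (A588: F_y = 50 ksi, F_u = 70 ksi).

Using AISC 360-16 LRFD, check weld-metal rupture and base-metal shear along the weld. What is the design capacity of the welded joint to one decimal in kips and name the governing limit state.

20.9 kips (weld metal governs)

Weld metal: throat = 0.707×0.1875 = 0.13256 in, L = 2×2.5 = 5 in. φR_n = 0.75 × 0.6 × 70 × 0.13256 × 5 = 20.9 kips.
Base metal shear (0.25 in plate): yield φR_n = 1.0×0.6×50×0.25×5 = 37.5 kips; rupture φR_n = 0.75×0.6×70×0.25×5 = 39.4 kips; take 37.5 kips (yield).
Governing: min(20.9, 37.5) = 20.9 kips → weld metal.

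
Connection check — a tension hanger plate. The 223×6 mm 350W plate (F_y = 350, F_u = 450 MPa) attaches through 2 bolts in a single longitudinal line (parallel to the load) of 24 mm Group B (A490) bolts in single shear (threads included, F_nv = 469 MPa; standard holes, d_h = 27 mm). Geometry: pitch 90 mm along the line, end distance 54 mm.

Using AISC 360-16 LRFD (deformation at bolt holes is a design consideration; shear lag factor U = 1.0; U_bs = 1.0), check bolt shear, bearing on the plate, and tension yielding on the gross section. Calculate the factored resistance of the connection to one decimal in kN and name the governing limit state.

Bolt shear: A_b = π(24)²/4 = 452.39 mm². φR_n = 0.75 × 469 × 452.39 × 2 × 1 = 318.3 kN.
Bearing (6 mm plate, F_u = 450 MPa): end bolts L_c = 54 − 27/2 = 40.5, R_n = min(1.2×40.5×6×450, 2.4×24×6×450) = 131.22 kN/bolt; interior L_c = 90 − 27 = 63, R_n = 155.52 kN/bolt. φR_n = 0.75 × (1×131.22 + 1×155.52) = 215.1 kN.
Tension yield (gross): A_g = 223×6 = 1338 mm². φR_n = 0.90 × 350 × 1338 = 421.5 kN.
Governing: min(318.3, 215.1, 421.5) = 215.1 kN → bearing.

215.1 kN (bearing governs)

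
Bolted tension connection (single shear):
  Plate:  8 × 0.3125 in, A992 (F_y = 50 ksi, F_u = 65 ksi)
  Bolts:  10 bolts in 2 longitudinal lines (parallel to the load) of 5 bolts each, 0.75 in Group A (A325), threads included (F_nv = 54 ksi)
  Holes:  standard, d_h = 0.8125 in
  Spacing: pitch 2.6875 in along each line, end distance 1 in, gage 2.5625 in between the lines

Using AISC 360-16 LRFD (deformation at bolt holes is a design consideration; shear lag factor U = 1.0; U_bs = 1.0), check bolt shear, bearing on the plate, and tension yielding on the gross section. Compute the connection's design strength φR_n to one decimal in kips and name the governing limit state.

Bolt shear: A_b = π(0.75)²/4 = 0.44179 in². φR_n = 0.75 × 54 × 0.44179 × 10 × 1 = 178.9 kips.
Bearing (0.3125 in plate, F_u = 65 ksi): end bolts L_c = 1 − 0.8125/2 = 0.59375, R_n = min(1.2×0.59375×0.3125×65, 2.4×0.75×0.3125×65) = 14.473 kips/bolt; interior L_c = 2.6875 − 0.8125 = 1.875, R_n = 36.563 kips/bolt. φR_n = 0.75 × (2×14.473 + 8×36.563) = 241.1 kips.
Tension yield (gross): A_g = 8×0.3125 = 2.5 in². φR_n = 0.90 × 50 × 2.5 = 112.5 kips.
Governing: min(178.9, 241.1, 112.5) = 112.5 kips → gross-section yield.

112.5 kips (gross-section yield governs)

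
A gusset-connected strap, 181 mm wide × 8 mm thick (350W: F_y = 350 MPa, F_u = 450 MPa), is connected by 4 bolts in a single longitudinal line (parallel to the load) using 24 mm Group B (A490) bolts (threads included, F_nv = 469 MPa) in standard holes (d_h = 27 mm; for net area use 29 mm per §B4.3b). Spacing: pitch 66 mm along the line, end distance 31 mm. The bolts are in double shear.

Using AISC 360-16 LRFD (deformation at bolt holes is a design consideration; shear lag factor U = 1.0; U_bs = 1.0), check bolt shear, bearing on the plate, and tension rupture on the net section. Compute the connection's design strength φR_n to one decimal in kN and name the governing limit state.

Bolt shear: A_b = π(24)²/4 = 452.39 mm². φR_n = 0.75 × 469 × 452.39 × 4 × 2 = 1273.0 kN.
Bearing (8 mm plate, F_u = 450 MPa): end bolts L_c = 31 − 27/2 = 17.5, R_n = min(1.2×17.5×8×450, 2.4×24×8×450) = 75.6 kN/bolt; interior L_c = 66 − 27 = 39, R_n = 168.48 kN/bolt. φR_n = 0.75 × (1×75.6 + 3×168.48) = 435.8 kN.
Tension rupture (net): A_n = (181 − 1×29)×8 = 1216 mm² (U = 1.0, A_e = A_n). φR_n = 0.75 × 450 × 1216 = 410.4 kN.
Governing: min(1273.0, 435.8, 410.4) = 410.4 kN → net-section rupture.

410.4 kN (net-section rupture governs)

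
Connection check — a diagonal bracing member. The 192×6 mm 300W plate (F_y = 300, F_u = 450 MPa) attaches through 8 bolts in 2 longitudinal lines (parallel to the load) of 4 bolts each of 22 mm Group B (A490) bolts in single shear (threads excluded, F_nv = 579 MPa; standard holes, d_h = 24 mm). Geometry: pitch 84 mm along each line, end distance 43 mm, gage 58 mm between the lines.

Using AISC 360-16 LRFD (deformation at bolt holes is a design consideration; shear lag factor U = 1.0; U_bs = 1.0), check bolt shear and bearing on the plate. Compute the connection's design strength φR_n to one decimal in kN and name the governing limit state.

Bolt shear: A_b = π(22)²/4 = 380.13 mm². φR_n = 0.75 × 579 × 380.13 × 8 × 1 = 1320.6 kN.
Bearing (6 mm plate, F_u = 450 MPa): end bolts L_c = 43 − 24/2 = 31, R_n = min(1.2×31×6×450, 2.4×22×6×450) = 100.44 kN/bolt; interior L_c = 84 − 24 = 60, R_n = 142.56 kN/bolt. φR_n = 0.75 × (2×100.44 + 6×142.56) = 792.2 kN.
Governing: min(1320.6, 792.2) = 792.2 kN → bearing.

792.2 kN (bearing governs)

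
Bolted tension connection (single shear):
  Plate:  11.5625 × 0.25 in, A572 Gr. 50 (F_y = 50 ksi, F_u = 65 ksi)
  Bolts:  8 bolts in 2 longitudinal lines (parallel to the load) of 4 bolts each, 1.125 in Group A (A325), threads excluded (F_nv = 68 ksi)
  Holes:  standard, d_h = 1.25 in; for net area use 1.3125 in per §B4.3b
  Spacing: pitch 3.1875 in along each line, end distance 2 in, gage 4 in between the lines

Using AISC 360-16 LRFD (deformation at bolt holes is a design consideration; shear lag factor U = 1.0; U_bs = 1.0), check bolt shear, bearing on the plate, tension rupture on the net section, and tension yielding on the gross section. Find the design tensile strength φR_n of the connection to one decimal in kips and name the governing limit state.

Bolt shear: A_b = π(1.125)²/4 = 0.99402 in². φR_n = 0.75 × 68 × 0.99402 × 8 × 1 = 405.6 kips.
Bearing (0.25 in plate, F_u = 65 ksi): end bolts L_c = 2 − 1.25/2 = 1.375, R_n = min(1.2×1.375×0.25×65, 2.4×1.125×0.25×65) = 26.813 kips/bolt; interior L_c = 3.1875 − 1.25 = 1.9375, R_n = 37.781 kips/bolt. φR_n = 0.75 × (2×26.813 + 6×37.781) = 210.2 kips.
Tension rupture (net): A_n = (11.5625 − 2×1.3125)×0.25 = 2.2344 in² (U = 1.0, A_e = A_n). φR_n = 0.75 × 65 × 2.2344 = 108.9 kips.
Tension yield (gross): A_g = 11.5625×0.25 = 2.8906 in². φR_n = 0.90 × 50 × 2.8906 = 130.1 kips.
Governing: min(405.6, 210.2, 108.9, 130.1) = 108.9 kips → net-section rupture.

108.9 kips (net-section rupture governs)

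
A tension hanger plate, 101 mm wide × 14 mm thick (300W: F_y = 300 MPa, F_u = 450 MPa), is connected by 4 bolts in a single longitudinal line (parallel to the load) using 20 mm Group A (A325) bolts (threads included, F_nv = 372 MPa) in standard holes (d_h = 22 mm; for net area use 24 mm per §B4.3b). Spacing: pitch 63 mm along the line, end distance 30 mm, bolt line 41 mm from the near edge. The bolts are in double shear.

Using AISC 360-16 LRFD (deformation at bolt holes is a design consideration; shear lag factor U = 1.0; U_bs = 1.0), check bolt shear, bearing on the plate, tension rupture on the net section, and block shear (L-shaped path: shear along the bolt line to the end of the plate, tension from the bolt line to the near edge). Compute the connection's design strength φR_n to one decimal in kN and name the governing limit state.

363.8 kN (net-section rupture governs)

Bolt shear: A_b = π(20)²/4 = 314.16 mm². φR_n = 0.75 × 372 × 314.16 × 4 × 2 = 701.2 kN.
Bearing (14 mm plate, F_u = 450 MPa): end bolts L_c = 30 − 22/2 = 19, R_n = min(1.2×19×14×450, 2.4×20×14×450) = 143.64 kN/bolt; interior L_c = 63 − 22 = 41, R_n = 302.4 kN/bolt. φR_n = 0.75 × (1×143.64 + 3×302.4) = 788.1 kN.
Tension rupture (net): A_n = (101 − 1×24)×14 = 1078 mm² (U = 1.0, A_e = A_n). φR_n = 0.75 × 450 × 1078 = 363.8 kN.
Block shear: shear path 1×[30+3×63] = 1×219 mm, A_gv = 3066, A_nv = 1×(219 − 3.5×24)×14 = 1890 mm²; tension to near edge: (41 − 0.5×24)×14 = 406 mm². R_n = min(0.6×450×1890, 0.6×300×3066) + 1.0×450×406 = min(510.3, 551.88) + 182.7 = 693 kN. φR_n = 0.75 × 693 = 519.8 kN.
Governing: min(701.2, 788.1, 363.8, 519.8) = 363.8 kN → net-section rupture.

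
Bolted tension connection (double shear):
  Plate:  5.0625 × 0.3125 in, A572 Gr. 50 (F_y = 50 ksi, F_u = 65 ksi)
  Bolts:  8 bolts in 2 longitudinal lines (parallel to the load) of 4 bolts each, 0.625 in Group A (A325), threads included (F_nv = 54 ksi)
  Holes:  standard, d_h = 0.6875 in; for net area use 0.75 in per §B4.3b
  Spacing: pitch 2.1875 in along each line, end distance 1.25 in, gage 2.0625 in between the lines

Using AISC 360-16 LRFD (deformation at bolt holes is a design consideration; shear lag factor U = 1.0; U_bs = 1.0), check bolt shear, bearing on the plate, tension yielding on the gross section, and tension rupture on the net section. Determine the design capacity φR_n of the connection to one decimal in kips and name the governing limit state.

Bolt shear: A_b = π(0.625)²/4 = 0.3068 in². φR_n = 0.75 × 54 × 0.3068 × 8 × 2 = 198.8 kips.
Bearing (0.3125 in plate, F_u = 65 ksi): end bolts L_c = 1.25 − 0.6875/2 = 0.90625, R_n = min(1.2×0.90625×0.3125×65, 2.4×0.625×0.3125×65) = 22.09 kips/bolt; interior L_c = 2.1875 − 0.6875 = 1.5, R_n = 30.469 kips/bolt. φR_n = 0.75 × (2×22.09 + 6×30.469) = 170.2 kips.
Tension yield (gross): A_g = 5.0625×0.3125 = 1.582 in². φR_n = 0.90 × 50 × 1.582 = 71.2 kips.
Tension rupture (net): A_n = (5.0625 − 2×0.75)×0.3125 = 1.1133 in² (U = 1.0, A_e = A_n). φR_n = 0.75 × 65 × 1.1133 = 54.3 kips.
Governing: min(198.8, 170.2, 71.2, 54.3) = 54.3 kips → net-section rupture.

54.3 kips (net-section rupture governs)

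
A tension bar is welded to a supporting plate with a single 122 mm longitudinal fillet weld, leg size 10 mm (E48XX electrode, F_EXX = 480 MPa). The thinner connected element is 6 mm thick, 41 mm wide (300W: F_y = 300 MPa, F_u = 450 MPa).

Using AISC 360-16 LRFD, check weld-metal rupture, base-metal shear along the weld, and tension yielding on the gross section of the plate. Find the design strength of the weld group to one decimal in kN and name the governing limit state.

Weld metal: throat = 0.707×10 = 7.07 mm, L = 122 mm. φR_n = 0.75 × 0.6 × 480 × 7.07 × 122 = 186.3 kN.
Base metal shear (6 mm plate): yield φR_n = 1.0×0.6×300×6×122 = 131.8 kN; rupture φR_n = 0.75×0.6×450×6×122 = 148.2 kN; take 131.8 kN (yield).
Tension yield (gross): A_g = 41×6 = 246 mm². φR_n = 0.90 × 300 × 246 = 66.4 kN.
Governing: min(186.3, 131.8, 66.4) = 66.4 kN → gross-section yield.

66.4 kN (gross-section yield governs)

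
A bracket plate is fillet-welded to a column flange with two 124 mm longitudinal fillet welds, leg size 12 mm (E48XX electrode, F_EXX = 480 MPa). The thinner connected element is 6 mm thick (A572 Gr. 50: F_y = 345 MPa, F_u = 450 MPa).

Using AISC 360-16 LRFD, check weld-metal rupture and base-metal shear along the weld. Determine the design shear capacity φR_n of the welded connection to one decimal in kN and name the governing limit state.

Weld metal: throat = 0.707×12 = 8.484 mm, L = 2×124 = 248 mm. φR_n = 0.75 × 0.6 × 480 × 8.484 × 248 = 454.5 kN.
Base metal shear (6 mm plate): yield φR_n = 1.0×0.6×345×6×248 = 308.0 kN; rupture φR_n = 0.75×0.6×450×6×248 = 301.3 kN; take 301.3 kN (rupture).
Governing: min(454.5, 301.3) = 301.3 kN → base-metal shear.

301.3 kN (base-metal shear governs)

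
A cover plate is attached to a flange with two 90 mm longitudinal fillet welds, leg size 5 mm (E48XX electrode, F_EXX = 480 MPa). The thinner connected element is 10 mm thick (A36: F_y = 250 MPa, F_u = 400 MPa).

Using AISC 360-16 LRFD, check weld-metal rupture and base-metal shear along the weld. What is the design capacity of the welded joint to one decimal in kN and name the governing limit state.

137.4 kN (weld metal governs)

Weld metal: throat = 0.707×5 = 3.535 mm, L = 2×90 = 180 mm. φR_n = 0.75 × 0.6 × 480 × 3.535 × 180 = 137.4 kN.
Base metal shear (10 mm plate): yield φR_n = 1.0×0.6×250×10×180 = 270.0 kN; rupture φR_n = 0.75×0.6×400×10×180 = 324.0 kN; take 270.0 kN (yield).
Governing: min(137.4, 270.0) = 137.4 kN → weld metal.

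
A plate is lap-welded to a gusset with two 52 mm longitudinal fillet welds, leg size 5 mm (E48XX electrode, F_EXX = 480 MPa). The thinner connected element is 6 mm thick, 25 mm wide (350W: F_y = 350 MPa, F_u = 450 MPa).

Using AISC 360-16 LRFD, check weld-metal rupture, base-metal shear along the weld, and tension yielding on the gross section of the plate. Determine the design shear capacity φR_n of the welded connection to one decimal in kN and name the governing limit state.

Weld metal: throat = 0.707×5 = 3.535 mm, L = 2×52 = 104 mm. φR_n = 0.75 × 0.6 × 480 × 3.535 × 104 = 79.4 kN.
Base metal shear (6 mm plate): yield φR_n = 1.0×0.6×350×6×104 = 131.0 kN; rupture φR_n = 0.75×0.6×450×6×104 = 126.4 kN; take 126.4 kN (rupture).
Tension yield (gross): A_g = 25×6 = 150 mm². φR_n = 0.90 × 350 × 150 = 47.3 kN.
Governing: min(79.4, 126.4, 47.3) = 47.3 kN → gross-section yield.

47.3 kN (gross-section yield governs)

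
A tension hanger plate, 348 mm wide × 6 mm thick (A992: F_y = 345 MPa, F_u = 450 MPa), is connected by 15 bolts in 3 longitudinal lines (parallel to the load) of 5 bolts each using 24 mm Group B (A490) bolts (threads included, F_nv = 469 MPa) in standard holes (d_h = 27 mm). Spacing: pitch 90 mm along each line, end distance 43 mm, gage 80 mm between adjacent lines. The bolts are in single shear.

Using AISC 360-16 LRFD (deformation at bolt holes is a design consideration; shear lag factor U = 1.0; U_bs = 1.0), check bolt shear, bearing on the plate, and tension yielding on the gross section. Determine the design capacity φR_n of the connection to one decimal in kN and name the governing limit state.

648.3 kN (gross-section yield governs)

Bolt shear: A_b = π(24)²/4 = 452.39 mm². φR_n = 0.75 × 469 × 452.39 × 15 × 1 = 2386.9 kN.
Bearing (6 mm plate, F_u = 450 MPa): end bolts L_c = 43 − 27/2 = 29.5, R_n = min(1.2×29.5×6×450, 2.4×24×6×450) = 95.58 kN/bolt; interior L_c = 90 − 27 = 63, R_n = 155.52 kN/bolt. φR_n = 0.75 × (3×95.58 + 12×155.52) = 1614.7 kN.
Tension yield (gross): A_g = 348×6 = 2088 mm². φR_n = 0.90 × 345 × 2088 = 648.3 kN.
Governing: min(2386.9, 1614.7, 648.3) = 648.3 kN → gross-section yield.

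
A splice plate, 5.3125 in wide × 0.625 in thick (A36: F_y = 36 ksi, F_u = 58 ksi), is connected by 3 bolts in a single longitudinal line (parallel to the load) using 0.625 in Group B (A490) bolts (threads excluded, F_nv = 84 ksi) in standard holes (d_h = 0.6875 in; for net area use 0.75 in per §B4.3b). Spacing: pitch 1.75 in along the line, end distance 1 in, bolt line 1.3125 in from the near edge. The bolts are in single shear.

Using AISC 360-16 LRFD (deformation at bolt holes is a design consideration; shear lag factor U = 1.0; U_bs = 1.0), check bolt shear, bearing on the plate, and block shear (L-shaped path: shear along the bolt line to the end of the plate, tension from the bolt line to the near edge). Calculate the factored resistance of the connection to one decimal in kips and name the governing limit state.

58.0 kips (bolt shear governs)

Bolt shear: A_b = π(0.625)²/4 = 0.3068 in². φR_n = 0.75 × 84 × 0.3068 × 3 × 1 = 58.0 kips.
Bearing (0.625 in plate, F_u = 58 ksi): end bolts L_c = 1 − 0.6875/2 = 0.65625, R_n = min(1.2×0.65625×0.625×58, 2.4×0.625×0.625×58) = 28.547 kips/bolt; interior L_c = 1.75 − 0.6875 = 1.0625, R_n = 46.219 kips/bolt. φR_n = 0.75 × (1×28.547 + 2×46.219) = 90.7 kips.
Block shear: shear path 1×[1+2×1.75] = 1×4.5 in, A_gv = 2.8125, A_nv = 1×(4.5 − 2.5×0.75)×0.625 = 1.6406 in²; tension to near edge: (1.3125 − 0.5×0.75)×0.625 = 0.58594 in². R_n = min(0.6×58×1.6406, 0.6×36×2.8125) + 1.0×58×0.58594 = min(57.093, 60.75) + 33.985 = 91.078 kips. φR_n = 0.75 × 91.078 = 68.3 kips.
Governing: min(58.0, 90.7, 68.3) = 58.0 kips → bolt shear.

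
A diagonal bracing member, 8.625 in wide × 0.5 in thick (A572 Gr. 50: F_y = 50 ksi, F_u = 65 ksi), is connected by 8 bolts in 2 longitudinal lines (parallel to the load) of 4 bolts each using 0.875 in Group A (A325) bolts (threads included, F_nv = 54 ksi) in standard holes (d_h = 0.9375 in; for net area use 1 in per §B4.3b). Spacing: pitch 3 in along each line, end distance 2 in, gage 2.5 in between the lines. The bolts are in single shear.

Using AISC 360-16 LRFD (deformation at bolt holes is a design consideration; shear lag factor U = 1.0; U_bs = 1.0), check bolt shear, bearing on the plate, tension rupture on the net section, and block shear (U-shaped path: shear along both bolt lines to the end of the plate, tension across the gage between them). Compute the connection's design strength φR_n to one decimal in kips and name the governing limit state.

161.5 kips (net-section rupture governs)

Bolt shear: A_b = π(0.875)²/4 = 0.60132 in². φR_n = 0.75 × 54 × 0.60132 × 8 × 1 = 194.8 kips.
Bearing (0.5 in plate, F_u = 65 ksi): end bolts L_c = 2 − 0.9375/2 = 1.53125, R_n = min(1.2×1.53125×0.5×65, 2.4×0.875×0.5×65) = 59.719 kips/bolt; interior L_c = 3 − 0.9375 = 2.0625, R_n = 68.25 kips/bolt. φR_n = 0.75 × (2×59.719 + 6×68.25) = 396.7 kips.
Tension rupture (net): A_n = (8.625 − 2×1)×0.5 = 3.3125 in² (U = 1.0, A_e = A_n). φR_n = 0.75 × 65 × 3.3125 = 161.5 kips.
Block shear: shear path 2×[2+3×3] = 2×11 in, A_gv = 11, A_nv = 2×(11 − 3.5×1)×0.5 = 7.5 in²; tension across gage: (2.5 − 1×1)×0.5 = 0.75 in². R_n = min(0.6×65×7.5, 0.6×50×11) + 1.0×65×0.75 = min(292.5, 330) + 48.75 = 341.25 kips. φR_n = 0.75 × 341.25 = 255.9 kips.
Governing: min(194.8, 396.7, 161.5, 255.9) = 161.5 kips → net-section rupture.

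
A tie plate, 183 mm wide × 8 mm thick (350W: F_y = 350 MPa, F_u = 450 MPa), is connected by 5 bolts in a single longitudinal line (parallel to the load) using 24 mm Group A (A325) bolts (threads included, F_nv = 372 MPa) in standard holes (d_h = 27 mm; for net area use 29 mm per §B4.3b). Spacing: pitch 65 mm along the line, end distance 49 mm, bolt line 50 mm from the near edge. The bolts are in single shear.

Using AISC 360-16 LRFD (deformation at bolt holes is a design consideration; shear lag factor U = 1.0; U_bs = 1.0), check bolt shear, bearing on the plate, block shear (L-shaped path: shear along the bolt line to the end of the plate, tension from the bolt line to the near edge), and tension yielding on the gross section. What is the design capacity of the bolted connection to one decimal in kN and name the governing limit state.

385.0 kN (block shear governs)

Bolt shear: A_b = π(24)²/4 = 452.39 mm². φR_n = 0.75 × 372 × 452.39 × 5 × 1 = 631.1 kN.
Bearing (8 mm plate, F_u = 450 MPa): end bolts L_c = 49 − 27/2 = 35.5, R_n = min(1.2×35.5×8×450, 2.4×24×8×450) = 153.36 kN/bolt; interior L_c = 65 − 27 = 38, R_n = 164.16 kN/bolt. φR_n = 0.75 × (1×153.36 + 4×164.16) = 607.5 kN.
Block shear: shear path 1×[49+4×65] = 1×309 mm, A_gv = 2472, A_nv = 1×(309 − 4.5×29)×8 = 1428 mm²; tension to near edge: (50 − 0.5×29)×8 = 284 mm². R_n = min(0.6×450×1428, 0.6×350×2472) + 1.0×450×284 = min(385.56, 519.12) + 127.8 = 513.36 kN. φR_n = 0.75 × 513.36 = 385.0 kN.
Tension yield (gross): A_g = 183×8 = 1464 mm². φR_n = 0.90 × 350 × 1464 = 461.2 kN.
Governing: min(631.1, 607.5, 385.0, 461.2) = 385.0 kN → block shear.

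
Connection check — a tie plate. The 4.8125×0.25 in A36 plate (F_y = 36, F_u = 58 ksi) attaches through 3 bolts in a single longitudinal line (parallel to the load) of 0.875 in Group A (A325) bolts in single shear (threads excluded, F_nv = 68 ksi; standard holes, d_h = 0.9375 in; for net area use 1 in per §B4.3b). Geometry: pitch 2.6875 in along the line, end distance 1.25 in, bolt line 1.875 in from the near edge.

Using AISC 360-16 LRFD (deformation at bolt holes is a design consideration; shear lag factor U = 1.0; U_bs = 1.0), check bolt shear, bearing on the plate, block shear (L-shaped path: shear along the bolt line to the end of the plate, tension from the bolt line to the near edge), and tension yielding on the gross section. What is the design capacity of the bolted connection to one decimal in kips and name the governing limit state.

Bolt shear: A_b = π(0.875)²/4 = 0.60132 in². φR_n = 0.75 × 68 × 0.60132 × 3 × 1 = 92.0 kips.
Bearing (0.25 in plate, F_u = 58 ksi): end bolts L_c = 1.25 − 0.9375/2 = 0.78125, R_n = min(1.2×0.78125×0.25×58, 2.4×0.875×0.25×58) = 13.594 kips/bolt; interior L_c = 2.6875 − 0.9375 = 1.75, R_n = 30.45 kips/bolt. φR_n = 0.75 × (1×13.594 + 2×30.45) = 55.9 kips.
Block shear: shear path 1×[1.25+2×2.6875] = 1×6.625 in, A_gv = 1.6563, A_nv = 1×(6.625 − 2.5×1)×0.25 = 1.0313 in²; tension to near edge: (1.875 − 0.5×1)×0.25 = 0.34375 in². R_n = min(0.6×58×1.0313, 0.6×36×1.6563) + 1.0×58×0.34375 = min(35.889, 35.776) + 19.938 = 55.714 kips. φR_n = 0.75 × 55.714 = 41.8 kips.
Tension yield (gross): A_g = 4.8125×0.25 = 1.2031 in². φR_n = 0.90 × 36 × 1.2031 = 39.0 kips.
Governing: min(92.0, 55.9, 41.8, 39.0) = 39.0 kips → gross-section yield.

39.0 kips (gross-section yield governs)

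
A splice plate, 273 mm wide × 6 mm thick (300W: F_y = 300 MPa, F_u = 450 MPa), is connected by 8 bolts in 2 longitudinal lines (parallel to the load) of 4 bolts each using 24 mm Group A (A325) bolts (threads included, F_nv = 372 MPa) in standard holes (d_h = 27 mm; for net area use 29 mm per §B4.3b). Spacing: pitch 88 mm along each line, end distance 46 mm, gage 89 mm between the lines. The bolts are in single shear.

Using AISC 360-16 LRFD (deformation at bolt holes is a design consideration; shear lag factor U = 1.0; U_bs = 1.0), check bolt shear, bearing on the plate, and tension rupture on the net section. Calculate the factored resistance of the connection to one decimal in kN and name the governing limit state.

Bolt shear: A_b = π(24)²/4 = 452.39 mm². φR_n = 0.75 × 372 × 452.39 × 8 × 1 = 1009.7 kN.
Bearing (6 mm plate, F_u = 450 MPa): end bolts L_c = 46 − 27/2 = 32.5, R_n = min(1.2×32.5×6×450, 2.4×24×6×450) = 105.3 kN/bolt; interior L_c = 88 − 27 = 61, R_n = 155.52 kN/bolt. φR_n = 0.75 × (2×105.3 + 6×155.52) = 857.8 kN.
Tension rupture (net): A_n = (273 − 2×29)×6 = 1290 mm² (U = 1.0, A_e = A_n). φR_n = 0.75 × 450 × 1290 = 435.4 kN.
Governing: min(1009.7, 857.8, 435.4) = 435.4 kN → net-section rupture.

435.4 kN (net-section rupture governs)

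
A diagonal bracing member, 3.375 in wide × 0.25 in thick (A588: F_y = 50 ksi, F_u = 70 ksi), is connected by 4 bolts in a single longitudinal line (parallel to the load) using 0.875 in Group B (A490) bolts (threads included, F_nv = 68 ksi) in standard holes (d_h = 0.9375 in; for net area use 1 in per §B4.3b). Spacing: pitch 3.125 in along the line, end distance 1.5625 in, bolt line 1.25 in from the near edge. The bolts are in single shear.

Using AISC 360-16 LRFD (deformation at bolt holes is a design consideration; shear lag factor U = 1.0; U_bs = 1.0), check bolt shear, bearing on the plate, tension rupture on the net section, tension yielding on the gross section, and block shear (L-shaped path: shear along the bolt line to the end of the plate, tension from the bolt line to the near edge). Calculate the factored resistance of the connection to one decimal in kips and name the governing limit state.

Bolt shear: A_b = π(0.875)²/4 = 0.60132 in². φR_n = 0.75 × 68 × 0.60132 × 4 × 1 = 122.7 kips.
Bearing (0.25 in plate, F_u = 70 ksi): end bolts L_c = 1.5625 − 0.9375/2 = 1.09375, R_n = min(1.2×1.09375×0.25×70, 2.4×0.875×0.25×70) = 22.969 kips/bolt; interior L_c = 3.125 − 0.9375 = 2.1875, R_n = 36.75 kips/bolt. φR_n = 0.75 × (1×22.969 + 3×36.75) = 99.9 kips.
Tension rupture (net): A_n = (3.375 − 1×1)×0.25 = 0.59375 in² (U = 1.0, A_e = A_n). φR_n = 0.75 × 70 × 0.59375 = 31.2 kips.
Tension yield (gross): A_g = 3.375×0.25 = 0.84375 in². φR_n = 0.90 × 50 × 0.84375 = 38.0 kips.
Block shear: shear path 1×[1.5625+3×3.125] = 1×10.9375 in, A_gv = 2.7344, A_nv = 1×(10.9375 − 3.5×1)×0.25 = 1.8594 in²; tension to near edge: (1.25 − 0.5×1)×0.25 = 0.1875 in². R_n = min(0.6×70×1.8594, 0.6×50×2.7344) + 1.0×70×0.1875 = min(78.095, 82.032) + 13.125 = 91.22 kips. φR_n = 0.75 × 91.22 = 68.4 kips.
Governing: min(122.7, 99.9, 31.2, 38.0, 68.4) = 31.2 kips → net-section rupture.

31.2 kips (net-section rupture governs)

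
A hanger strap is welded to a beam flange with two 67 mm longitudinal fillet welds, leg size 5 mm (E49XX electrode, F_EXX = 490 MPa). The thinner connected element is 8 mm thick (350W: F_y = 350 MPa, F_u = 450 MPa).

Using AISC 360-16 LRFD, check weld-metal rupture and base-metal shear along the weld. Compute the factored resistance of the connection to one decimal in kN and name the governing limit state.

104.4 kN (weld metal governs)

Weld metal: throat = 0.707×5 = 3.535 mm, L = 2×67 = 134 mm. φR_n = 0.75 × 0.6 × 490 × 3.535 × 134 = 104.4 kN.
Base metal shear (8 mm plate): yield φR_n = 1.0×0.6×350×8×134 = 225.1 kN; rupture φR_n = 0.75×0.6×450×8×134 = 217.1 kN; take 217.1 kN (rupture).
Governing: min(104.4, 217.1) = 104.4 kN → weld metal.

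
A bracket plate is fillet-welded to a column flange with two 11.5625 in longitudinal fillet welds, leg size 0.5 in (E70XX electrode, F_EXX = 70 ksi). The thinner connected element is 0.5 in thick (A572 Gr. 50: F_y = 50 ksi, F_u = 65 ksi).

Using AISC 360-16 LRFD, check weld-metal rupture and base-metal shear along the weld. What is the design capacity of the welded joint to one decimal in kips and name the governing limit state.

257.5 kips (weld metal governs)

Weld metal: throat = 0.707×0.5 = 0.3535 in, L = 2×11.5625 = 23.125 in. φR_n = 0.75 × 0.6 × 70 × 0.3535 × 23.125 = 257.5 kips.
Base metal shear (0.5 in plate): yield φR_n = 1.0×0.6×50×0.5×23.125 = 346.9 kips; rupture φR_n = 0.75×0.6×65×0.5×23.125 = 338.2 kips; take 338.2 kips (rupture).
Governing: min(257.5, 338.2) = 257.5 kips → weld metal.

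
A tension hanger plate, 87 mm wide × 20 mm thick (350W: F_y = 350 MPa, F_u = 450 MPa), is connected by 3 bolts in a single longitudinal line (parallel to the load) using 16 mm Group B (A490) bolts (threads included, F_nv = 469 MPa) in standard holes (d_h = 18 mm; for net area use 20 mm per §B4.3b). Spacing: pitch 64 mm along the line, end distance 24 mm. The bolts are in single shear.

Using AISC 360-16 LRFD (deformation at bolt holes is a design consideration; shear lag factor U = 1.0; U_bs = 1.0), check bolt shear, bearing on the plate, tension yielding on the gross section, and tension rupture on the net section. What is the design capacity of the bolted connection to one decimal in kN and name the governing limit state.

212.2 kN (bolt shear governs)

Bolt shear: A_b = π(16)²/4 = 201.06 mm². φR_n = 0.75 × 469 × 201.06 × 3 × 1 = 212.2 kN.
Bearing (20 mm plate, F_u = 450 MPa): end bolts L_c = 24 − 18/2 = 15, R_n = min(1.2×15×20×450, 2.4×16×20×450) = 162 kN/bolt; interior L_c = 64 − 18 = 46, R_n = 345.6 kN/bolt. φR_n = 0.75 × (1×162 + 2×345.6) = 639.9 kN.
Tension yield (gross): A_g = 87×20 = 1740 mm². φR_n = 0.90 × 350 × 1740 = 548.1 kN.
Tension rupture (net): A_n = (87 − 1×20)×20 = 1340 mm² (U = 1.0, A_e = A_n). φR_n = 0.75 × 450 × 1340 = 452.3 kN.
Governing: min(212.2, 639.9, 548.1, 452.3) = 212.2 kN → bolt shear.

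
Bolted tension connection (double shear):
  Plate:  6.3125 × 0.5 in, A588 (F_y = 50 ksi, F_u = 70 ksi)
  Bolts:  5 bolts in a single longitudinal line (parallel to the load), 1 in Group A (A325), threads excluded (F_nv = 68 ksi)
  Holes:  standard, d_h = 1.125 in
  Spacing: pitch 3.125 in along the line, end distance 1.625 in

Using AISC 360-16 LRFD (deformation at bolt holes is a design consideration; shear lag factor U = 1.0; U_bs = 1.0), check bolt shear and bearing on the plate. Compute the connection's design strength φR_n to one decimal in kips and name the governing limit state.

285.5 kips (bearing governs)

Bolt shear: A_b = π(1)²/4 = 0.7854 in². φR_n = 0.75 × 68 × 0.7854 × 5 × 2 = 400.6 kips.
Bearing (0.5 in plate, F_u = 70 ksi): end bolts L_c = 1.625 − 1.125/2 = 1.0625, R_n = min(1.2×1.0625×0.5×70, 2.4×1×0.5×70) = 44.625 kips/bolt; interior L_c = 3.125 − 1.125 = 2, R_n = 84 kips/bolt. φR_n = 0.75 × (1×44.625 + 4×84) = 285.5 kips.
Governing: min(400.6, 285.5) = 285.5 kips → bearing.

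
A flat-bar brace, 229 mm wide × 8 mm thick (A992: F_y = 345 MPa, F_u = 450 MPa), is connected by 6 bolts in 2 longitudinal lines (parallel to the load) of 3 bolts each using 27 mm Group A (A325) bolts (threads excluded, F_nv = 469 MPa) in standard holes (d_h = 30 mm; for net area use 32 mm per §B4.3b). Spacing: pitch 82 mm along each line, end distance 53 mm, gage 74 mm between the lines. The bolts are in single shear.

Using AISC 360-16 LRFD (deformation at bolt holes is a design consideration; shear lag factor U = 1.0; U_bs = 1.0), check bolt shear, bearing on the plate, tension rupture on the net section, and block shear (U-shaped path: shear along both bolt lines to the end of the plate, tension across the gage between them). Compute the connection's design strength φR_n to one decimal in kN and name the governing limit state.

Bolt shear: A_b = π(27)²/4 = 572.56 mm². φR_n = 0.75 × 469 × 572.56 × 6 × 1 = 1208.4 kN.
Bearing (8 mm plate, F_u = 450 MPa): end bolts L_c = 53 − 30/2 = 38, R_n = min(1.2×38×8×450, 2.4×27×8×450) = 164.16 kN/bolt; interior L_c = 82 − 30 = 52, R_n = 224.64 kN/bolt. φR_n = 0.75 × (2×164.16 + 4×224.64) = 920.2 kN.
Tension rupture (net): A_n = (229 − 2×32)×8 = 1320 mm² (U = 1.0, A_e = A_n). φR_n = 0.75 × 450 × 1320 = 445.5 kN.
Block shear: shear path 2×[53+2×82] = 2×217 mm, A_gv = 3472, A_nv = 2×(217 − 2.5×32)×8 = 2192 mm²; tension across gage: (74 − 1×32)×8 = 336 mm². R_n = min(0.6×450×2192, 0.6×345×3472) + 1.0×450×336 = min(591.84, 718.7) + 151.2 = 743.04 kN. φR_n = 0.75 × 743.04 = 557.3 kN.
Governing: min(1208.4, 920.2, 445.5, 557.3) = 445.5 kN → net-section rupture.

445.5 kN (net-section rupture governs)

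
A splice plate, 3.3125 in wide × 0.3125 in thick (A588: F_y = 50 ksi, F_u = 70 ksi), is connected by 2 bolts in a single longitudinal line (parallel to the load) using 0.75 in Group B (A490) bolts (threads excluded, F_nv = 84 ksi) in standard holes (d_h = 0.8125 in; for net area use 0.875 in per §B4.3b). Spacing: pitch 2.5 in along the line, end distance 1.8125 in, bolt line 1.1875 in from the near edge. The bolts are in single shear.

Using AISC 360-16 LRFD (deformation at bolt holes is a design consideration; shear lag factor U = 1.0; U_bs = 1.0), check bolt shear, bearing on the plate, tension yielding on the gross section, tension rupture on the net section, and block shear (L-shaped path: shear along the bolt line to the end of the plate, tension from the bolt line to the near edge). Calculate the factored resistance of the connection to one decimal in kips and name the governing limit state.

Bolt shear: A_b = π(0.75)²/4 = 0.44179 in². φR_n = 0.75 × 84 × 0.44179 × 2 × 1 = 55.7 kips.
Bearing (0.3125 in plate, F_u = 70 ksi): end bolts L_c = 1.8125 − 0.8125/2 = 1.40625, R_n = min(1.2×1.40625×0.3125×70, 2.4×0.75×0.3125×70) = 36.914 kips/bolt; interior L_c = 2.5 − 0.8125 = 1.6875, R_n = 39.375 kips/bolt. φR_n = 0.75 × (1×36.914 + 1×39.375) = 57.2 kips.
Tension yield (gross): A_g = 3.3125×0.3125 = 1.0352 in². φR_n = 0.90 × 50 × 1.0352 = 46.6 kips.
Tension rupture (net): A_n = (3.3125 − 1×0.875)×0.3125 = 0.76172 in² (U = 1.0, A_e = A_n). φR_n = 0.75 × 70 × 0.76172 = 40.0 kips.
Block shear: shear path 1×[1.8125+1×2.5] = 1×4.3125 in, A_gv = 1.3477, A_nv = 1×(4.3125 − 1.5×0.875)×0.3125 = 0.9375 in²; tension to near edge: (1.1875 − 0.5×0.875)×0.3125 = 0.23438 in². R_n = min(0.6×70×0.9375, 0.6×50×1.3477) + 1.0×70×0.23438 = min(39.375, 40.431) + 16.407 = 55.782 kips. φR_n = 0.75 × 55.782 = 41.8 kips.
Governing: min(55.7, 57.2, 46.6, 40.0, 41.8) = 40.0 kips → net-section rupture.

40.0 kips (net-section rupture governs)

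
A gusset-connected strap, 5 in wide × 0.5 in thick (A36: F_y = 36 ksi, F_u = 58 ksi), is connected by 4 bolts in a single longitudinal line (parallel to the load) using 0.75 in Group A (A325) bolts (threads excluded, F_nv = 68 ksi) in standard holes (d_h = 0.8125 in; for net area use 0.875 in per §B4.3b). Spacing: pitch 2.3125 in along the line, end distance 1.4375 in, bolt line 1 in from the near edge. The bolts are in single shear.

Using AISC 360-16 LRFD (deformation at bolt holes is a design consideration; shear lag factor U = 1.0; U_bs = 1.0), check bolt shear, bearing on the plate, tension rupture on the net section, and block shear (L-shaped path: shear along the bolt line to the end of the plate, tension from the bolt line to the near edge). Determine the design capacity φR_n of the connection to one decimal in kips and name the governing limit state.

Bolt shear: A_b = π(0.75)²/4 = 0.44179 in². φR_n = 0.75 × 68 × 0.44179 × 4 × 1 = 90.1 kips.
Bearing (0.5 in plate, F_u = 58 ksi): end bolts L_c = 1.4375 − 0.8125/2 = 1.03125, R_n = min(1.2×1.03125×0.5×58, 2.4×0.75×0.5×58) = 35.888 kips/bolt; interior L_c = 2.3125 − 0.8125 = 1.5, R_n = 52.2 kips/bolt. φR_n = 0.75 × (1×35.888 + 3×52.2) = 144.4 kips.
Tension rupture (net): A_n = (5 − 1×0.875)×0.5 = 2.0625 in² (U = 1.0, A_e = A_n). φR_n = 0.75 × 58 × 2.0625 = 89.7 kips.
Block shear: shear path 1×[1.4375+3×2.3125] = 1×8.375 in, A_gv = 4.1875, A_nv = 1×(8.375 − 3.5×0.875)×0.5 = 2.6563 in²; tension to near edge: (1 − 0.5×0.875)×0.5 = 0.28125 in². R_n = min(0.6×58×2.6563, 0.6×36×4.1875) + 1.0×58×0.28125 = min(92.439, 90.45) + 16.313 = 106.76 kips. φR_n = 0.75 × 106.76 = 80.1 kips.
Governing: min(90.1, 144.4, 89.7, 80.1) = 80.1 kips → block shear.

80.1 kips (block shear governs)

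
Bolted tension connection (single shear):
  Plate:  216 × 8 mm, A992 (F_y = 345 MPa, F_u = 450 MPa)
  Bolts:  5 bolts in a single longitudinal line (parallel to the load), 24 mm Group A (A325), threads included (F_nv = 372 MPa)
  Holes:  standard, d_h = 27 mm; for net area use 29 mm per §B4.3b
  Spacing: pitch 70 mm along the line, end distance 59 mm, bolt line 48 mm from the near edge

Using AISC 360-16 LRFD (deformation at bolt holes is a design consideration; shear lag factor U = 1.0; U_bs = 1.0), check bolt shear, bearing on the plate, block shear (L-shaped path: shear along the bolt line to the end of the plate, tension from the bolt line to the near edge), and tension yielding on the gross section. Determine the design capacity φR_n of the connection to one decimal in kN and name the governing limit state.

Bolt shear: A_b = π(24)²/4 = 452.39 mm². φR_n = 0.75 × 372 × 452.39 × 5 × 1 = 631.1 kN.
Bearing (8 mm plate, F_u = 450 MPa): end bolts L_c = 59 − 27/2 = 45.5, R_n = min(1.2×45.5×8×450, 2.4×24×8×450) = 196.56 kN/bolt; interior L_c = 70 − 27 = 43, R_n = 185.76 kN/bolt. φR_n = 0.75 × (1×196.56 + 4×185.76) = 704.7 kN.
Block shear: shear path 1×[59+4×70] = 1×339 mm, A_gv = 2712, A_nv = 1×(339 − 4.5×29)×8 = 1668 mm²; tension to near edge: (48 − 0.5×29)×8 = 268 mm². R_n = min(0.6×450×1668, 0.6×345×2712) + 1.0×450×268 = min(450.36, 561.38) + 120.6 = 570.96 kN. φR_n = 0.75 × 570.96 = 428.2 kN.
Tension yield (gross): A_g = 216×8 = 1728 mm². φR_n = 0.90 × 345 × 1728 = 536.5 kN.
Governing: min(631.1, 704.7, 428.2, 536.5) = 428.2 kN → block shear.

428.2 kN (block shear governs)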